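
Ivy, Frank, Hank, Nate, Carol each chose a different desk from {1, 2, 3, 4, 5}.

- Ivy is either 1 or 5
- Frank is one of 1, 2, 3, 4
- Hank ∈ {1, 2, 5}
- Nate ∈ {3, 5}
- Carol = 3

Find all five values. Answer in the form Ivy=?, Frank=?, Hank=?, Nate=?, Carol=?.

Carol must be 3 (only option left). Strike 3 from Frank, Nate.
Nate's domain is down to {5}, so Nate = 5. Remove 5 from Ivy, Hank.
Ivy's domain is down to {1}, so Ivy = 1. Remove 1 from Frank, Hank.
That leaves Hank = 2. Eliminate 2 elsewhere: Frank.
Frank must be 4 (only option left).

Ivy=1, Frank=4, Hank=2, Nate=5, Carol=3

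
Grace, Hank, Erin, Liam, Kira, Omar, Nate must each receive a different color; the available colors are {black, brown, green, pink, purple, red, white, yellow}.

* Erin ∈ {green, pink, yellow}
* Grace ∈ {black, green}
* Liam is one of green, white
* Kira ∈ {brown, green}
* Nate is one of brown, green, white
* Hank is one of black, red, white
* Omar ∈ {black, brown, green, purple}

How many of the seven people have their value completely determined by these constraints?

Liam, Kira, Nate between them cover only {brown, green, white} — a naked triple. Remove those values from Grace, Hank, Erin, Omar.
Grace must be black (only option left). Remove black from Hank, Omar.
Hank has just one choice, so Hank = red.
That leaves Omar = purple.
Determined: Grace=black, Hank=red, Omar=purple. The other people each still have more than one consistent value. That makes 3.

3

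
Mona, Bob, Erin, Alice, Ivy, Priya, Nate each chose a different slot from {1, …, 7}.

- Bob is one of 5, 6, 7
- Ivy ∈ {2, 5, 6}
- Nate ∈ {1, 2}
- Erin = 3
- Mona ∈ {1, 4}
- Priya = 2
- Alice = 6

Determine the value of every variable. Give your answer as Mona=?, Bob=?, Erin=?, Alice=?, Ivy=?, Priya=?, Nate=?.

Erin's domain is down to {3}, so Erin = 3.
Alice has just one choice, so Alice = 6. Eliminate 6 elsewhere: Bob, Ivy.
Priya has just one choice, so Priya = 2. Remove 2 from Ivy, Nate.
That leaves Nate = 1. Remove 1 from Mona.
Mona has just one choice, so Mona = 4.
Ivy must be 5 (only option left). So Bob can't be 5.
That leaves Bob = 7.

Mona=4, Bob=7, Erin=3, Alice=6, Ivy=5, Priya=2, Nate=1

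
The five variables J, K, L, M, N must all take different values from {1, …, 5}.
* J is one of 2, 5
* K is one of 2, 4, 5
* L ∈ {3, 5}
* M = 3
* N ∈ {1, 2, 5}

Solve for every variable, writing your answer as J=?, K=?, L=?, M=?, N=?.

M must be 3 (only option left). Remove 3 from L.
L has just one choice, so L = 5. Strike 5 from J, K, N.
J must be 2 (only option left). Strike 2 from K, N.
That leaves K = 4.
N's domain is down to {1}, so N = 1.

J=2, K=4, L=5, M=3, N=1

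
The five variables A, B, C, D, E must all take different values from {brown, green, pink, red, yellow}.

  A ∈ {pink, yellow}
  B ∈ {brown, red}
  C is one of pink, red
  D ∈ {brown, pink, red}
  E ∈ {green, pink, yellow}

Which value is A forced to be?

yellow

The 5 variables draw from only 5 values {brown, green, pink, red, yellow}, so each is used; only E can be green, hence E = green.
The 4 still-open variables together cover exactly {brown, pink, red, yellow} — 4 values for 4 variables — and yellow appears only in A's list, so A = yellow.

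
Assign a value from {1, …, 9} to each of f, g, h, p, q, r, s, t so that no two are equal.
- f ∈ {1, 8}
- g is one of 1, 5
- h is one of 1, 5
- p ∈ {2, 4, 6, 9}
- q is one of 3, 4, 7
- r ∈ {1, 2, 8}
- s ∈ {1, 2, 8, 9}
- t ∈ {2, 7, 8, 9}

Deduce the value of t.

7

g and h share exactly the 2 values {1, 5}; by pigeonhole those values go to them, so strike 1, 5 from f, r, s.
f's domain is down to {8}, so f = 8. Eliminate 8 elsewhere: r, s, t.
r has just one choice, so r = 2. Strike 2 from p, s, t.
s has just one choice, so s = 9. Remove 9 from p, t.
So t = 7.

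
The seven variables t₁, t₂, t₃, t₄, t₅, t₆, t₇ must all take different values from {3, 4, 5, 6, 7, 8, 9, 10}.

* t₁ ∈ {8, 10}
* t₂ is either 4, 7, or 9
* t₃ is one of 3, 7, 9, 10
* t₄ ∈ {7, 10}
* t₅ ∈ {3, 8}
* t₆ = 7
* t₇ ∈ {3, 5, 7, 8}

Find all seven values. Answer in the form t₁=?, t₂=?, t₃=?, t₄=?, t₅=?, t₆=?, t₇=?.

t₁=8, t₂=4, t₃=9, t₄=10, t₅=3, t₆=7, t₇=5

t₆ has just one choice, so t₆ = 7. Strike 7 from t₂, t₃, t₄, t₇.
t₄ has just one choice, so t₄ = 10. Eliminate 10 elsewhere: t₁, t₃.
That leaves t₁ = 8. Remove 8 from t₅, t₇.
t₅'s domain is down to {3}, so t₅ = 3. Eliminate 3 elsewhere: t₃, t₇.
That leaves t₇ = 5.
t₃ must be 9 (only option left). Strike 9 from t₂.
That leaves t₂ = 4.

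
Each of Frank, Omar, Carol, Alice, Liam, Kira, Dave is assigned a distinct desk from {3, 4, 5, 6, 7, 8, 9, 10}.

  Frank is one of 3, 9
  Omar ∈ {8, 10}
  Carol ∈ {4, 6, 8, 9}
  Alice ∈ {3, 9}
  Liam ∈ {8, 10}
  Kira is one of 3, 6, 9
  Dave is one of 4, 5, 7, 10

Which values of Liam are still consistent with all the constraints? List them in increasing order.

The 2 variables Frank and Alice are confined to {3, 9}, which locks those values in; drop them from Carol, Kira.
Kira has just one choice, so Kira = 6. Eliminate 6 elsewhere: Carol.
The 2 variables Omar and Liam are confined to {8, 10}, which locks those values in; drop them from Carol, Dave.
That leaves Carol = 4. Remove 4 from Dave.
No further eliminations apply; Liam can still be any of 8, 10.

8, 10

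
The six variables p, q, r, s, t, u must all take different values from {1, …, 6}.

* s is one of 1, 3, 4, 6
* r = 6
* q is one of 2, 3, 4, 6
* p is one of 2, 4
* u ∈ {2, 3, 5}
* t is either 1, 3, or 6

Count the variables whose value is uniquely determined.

2

r must be 6 (only option left). Remove 6 from q, s, t.
The 5 still-open variables draw from only 5 values {1, 2, 3, 4, 5}, so each is used; only u can be 5, hence u = 5.
Determined: r=6, u=5. The other variables each still have more than one consistent value. That makes 2.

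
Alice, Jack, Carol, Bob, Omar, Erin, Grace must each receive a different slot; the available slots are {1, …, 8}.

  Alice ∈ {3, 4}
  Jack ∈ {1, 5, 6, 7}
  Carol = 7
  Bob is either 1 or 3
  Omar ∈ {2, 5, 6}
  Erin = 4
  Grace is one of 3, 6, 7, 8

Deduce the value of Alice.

Carol has just one choice, so Carol = 7. Eliminate 7 elsewhere: Jack, Grace.
Erin's domain is down to {4}, so Erin = 4. Strike 4 from Alice.
So Alice = 3.

3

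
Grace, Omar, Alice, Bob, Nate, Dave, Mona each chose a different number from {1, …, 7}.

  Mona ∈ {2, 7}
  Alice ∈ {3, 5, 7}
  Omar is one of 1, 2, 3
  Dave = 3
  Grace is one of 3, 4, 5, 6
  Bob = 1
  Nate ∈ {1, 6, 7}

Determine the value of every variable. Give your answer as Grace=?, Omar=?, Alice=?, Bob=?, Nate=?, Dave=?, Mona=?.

Bob has just one choice, so Bob = 1. Eliminate 1 elsewhere: Omar, Nate.
Dave must be 3 (only option left). Remove 3 from Grace, Omar, Alice.
Omar must be 2 (only option left). Remove 2 from Mona.
Mona's domain is down to {7}, so Mona = 7. Eliminate 7 elsewhere: Alice, Nate.
That leaves Alice = 5. Strike 5 from Grace.
Nate's domain is down to {6}, so Nate = 6. Remove 6 from Grace.
Grace has just one choice, so Grace = 4.

Grace=4, Omar=2, Alice=5, Bob=1, Nate=6, Dave=3, Mona=7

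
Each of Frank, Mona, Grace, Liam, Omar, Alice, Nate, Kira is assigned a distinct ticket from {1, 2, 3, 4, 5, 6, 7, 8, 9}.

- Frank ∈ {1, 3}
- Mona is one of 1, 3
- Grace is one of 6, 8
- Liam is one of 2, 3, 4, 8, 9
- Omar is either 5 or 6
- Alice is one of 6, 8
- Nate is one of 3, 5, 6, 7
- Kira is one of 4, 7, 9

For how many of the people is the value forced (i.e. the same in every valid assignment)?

2

Frank and Mona between them cover only {1, 3} — a naked pair. Remove those values from Liam, Nate.
Grace and Alice between them cover only {6, 8} — a naked pair. Remove those values from Liam, Omar, Nate.
Omar's domain is down to {5}, so Omar = 5. So Nate can't be 5.
Nate's domain is down to {7}, so Nate = 7. Strike 7 from Kira.
Determined: Omar=5, Nate=7. The other people each still have more than one consistent value. That makes 2.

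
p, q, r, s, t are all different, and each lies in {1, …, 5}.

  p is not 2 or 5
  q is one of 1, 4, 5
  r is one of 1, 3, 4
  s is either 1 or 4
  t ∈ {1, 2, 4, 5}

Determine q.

5

The 5 variables draw from only 5 values {1, 2, 3, 4, 5}, so each is used; only t can be 2, hence t = 2.
The 4 still-open variables together cover exactly {1, 3, 4, 5} — 4 values for 4 variables — and 5 appears only in q's list, so q = 5.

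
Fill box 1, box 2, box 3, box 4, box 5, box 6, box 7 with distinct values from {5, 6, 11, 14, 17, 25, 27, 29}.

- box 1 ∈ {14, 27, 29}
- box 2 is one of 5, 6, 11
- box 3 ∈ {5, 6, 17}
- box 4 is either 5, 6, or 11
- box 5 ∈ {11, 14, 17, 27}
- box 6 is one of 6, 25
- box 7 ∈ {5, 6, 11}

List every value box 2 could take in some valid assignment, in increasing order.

box 2, box 4, box 7 share exactly the 3 values {5, 6, 11}; by pigeonhole those values go to them, so strike 5, 6, 11 from box 3, box 5, box 6.
box 3's domain is down to {17}, so box 3 = 17. So box 5 can't be 17.
That leaves box 6 = 25.
No further eliminations apply; box 2 can still be any of 5, 6, 11.

5, 6, 11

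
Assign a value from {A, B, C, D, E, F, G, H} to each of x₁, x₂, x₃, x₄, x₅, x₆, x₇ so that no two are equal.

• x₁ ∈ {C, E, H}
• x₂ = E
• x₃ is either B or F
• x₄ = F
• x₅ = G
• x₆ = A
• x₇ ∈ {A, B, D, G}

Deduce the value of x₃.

B

x₂ has just one choice, so x₂ = E. Eliminate E elsewhere: x₁.
x₄'s domain is down to {F}, so x₄ = F. Eliminate F elsewhere: x₃.
So x₃ = B.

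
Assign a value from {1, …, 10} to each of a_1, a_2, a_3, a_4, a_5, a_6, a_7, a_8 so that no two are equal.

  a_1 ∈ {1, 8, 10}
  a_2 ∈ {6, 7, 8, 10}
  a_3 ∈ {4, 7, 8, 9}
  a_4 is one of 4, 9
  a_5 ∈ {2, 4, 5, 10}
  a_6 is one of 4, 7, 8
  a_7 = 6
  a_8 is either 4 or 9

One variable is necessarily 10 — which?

a_2

a_7 has just one choice, so a_7 = 6. Strike 6 from a_2.
The 2 variables a_4 and a_8 are confined to {4, 9}, which locks those values in; drop them from a_3, a_5, a_6.
The 2 variables a_3 and a_6 are confined to {7, 8}, which locks those values in; drop them from a_1, a_2.
So 10 goes to a_2.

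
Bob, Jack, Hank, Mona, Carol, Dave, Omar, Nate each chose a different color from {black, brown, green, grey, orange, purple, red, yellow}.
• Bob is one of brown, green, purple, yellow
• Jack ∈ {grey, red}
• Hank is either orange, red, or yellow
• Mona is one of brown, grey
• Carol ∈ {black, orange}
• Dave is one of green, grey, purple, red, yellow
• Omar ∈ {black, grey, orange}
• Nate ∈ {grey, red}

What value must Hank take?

yellow

Jack and Nate between them cover only {grey, red} — a naked pair. Remove those values from Hank, Mona, Dave, Omar.
That leaves Mona = brown. Strike brown from Bob.
Carol and Omar share exactly the 2 values {black, orange}; by pigeonhole those values go to them, so strike black, orange from Hank.
So Hank = yellow.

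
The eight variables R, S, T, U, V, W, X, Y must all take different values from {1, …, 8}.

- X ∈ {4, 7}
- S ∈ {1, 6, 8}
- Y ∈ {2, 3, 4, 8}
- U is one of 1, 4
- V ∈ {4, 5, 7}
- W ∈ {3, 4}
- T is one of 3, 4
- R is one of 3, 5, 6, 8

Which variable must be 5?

The 8 variables together cover exactly {1, 2, 3, 4, 5, 6, 7, 8} — 8 values for 8 variables — and 2 appears only in Y's list, so Y = 2.
T and W share exactly the 2 values {3, 4}; by pigeonhole those values go to them, so strike 3, 4 from R, U, V, X.
U has just one choice, so U = 1. Strike 1 from S.
X must be 7 (only option left). Strike 7 from V.
So 5 goes to V.

V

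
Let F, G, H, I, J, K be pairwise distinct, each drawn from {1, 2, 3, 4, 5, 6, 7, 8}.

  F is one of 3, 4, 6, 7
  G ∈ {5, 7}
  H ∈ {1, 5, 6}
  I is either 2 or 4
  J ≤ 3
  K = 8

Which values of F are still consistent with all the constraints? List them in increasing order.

3, 4, 6, 7

K's domain is down to {8}, so K = 8.
No further eliminations apply; F can still be any of 3, 4, 6, 7.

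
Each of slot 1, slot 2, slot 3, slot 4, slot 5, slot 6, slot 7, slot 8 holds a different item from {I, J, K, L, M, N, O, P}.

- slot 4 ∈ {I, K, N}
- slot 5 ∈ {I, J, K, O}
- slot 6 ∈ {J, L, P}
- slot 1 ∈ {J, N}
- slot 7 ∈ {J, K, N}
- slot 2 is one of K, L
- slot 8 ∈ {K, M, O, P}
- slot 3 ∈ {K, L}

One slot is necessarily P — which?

slot 6

The 8 variables together cover exactly {I, J, K, L, M, N, O, P} — 8 values for 8 variables — and M appears only in slot 8's list, so slot 8 = M.
The 7 still-open variables together cover exactly {I, J, K, L, N, O, P} — 7 values for 7 variables — and O appears only in slot 5's list, so slot 5 = O.
The 6 still-open variables draw from only 6 values {I, J, K, L, N, P}, so each is used; only slot 4 can be I, hence slot 4 = I.
The 5 still-open variables draw from only 5 values {J, K, L, N, P}, so each is used; only slot 6 can be P, hence slot 6 = P.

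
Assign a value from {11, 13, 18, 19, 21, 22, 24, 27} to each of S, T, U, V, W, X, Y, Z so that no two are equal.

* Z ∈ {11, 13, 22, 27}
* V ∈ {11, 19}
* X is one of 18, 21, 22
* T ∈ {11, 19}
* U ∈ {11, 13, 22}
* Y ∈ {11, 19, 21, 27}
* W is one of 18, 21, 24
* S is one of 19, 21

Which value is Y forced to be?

27

The 8 variables together cover exactly {11, 13, 18, 19, 21, 22, 24, 27} — 8 values for 8 variables — and 24 appears only in W's list, so W = 24.
The 7 still-open variables together cover exactly {11, 13, 18, 19, 21, 22, 27} — 7 values for 7 variables — and 18 appears only in X's list, so X = 18.
The 2 variables T and V are confined to {11, 19}, which locks those values in; drop them from S, U, Y, Z.
S's domain is down to {21}, so S = 21. So Y can't be 21.
So Y = 27.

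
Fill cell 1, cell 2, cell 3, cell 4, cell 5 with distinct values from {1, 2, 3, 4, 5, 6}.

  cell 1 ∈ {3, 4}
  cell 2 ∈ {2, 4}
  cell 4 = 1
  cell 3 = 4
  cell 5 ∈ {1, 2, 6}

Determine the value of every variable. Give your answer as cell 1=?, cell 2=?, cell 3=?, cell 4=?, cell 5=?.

cell 3's domain is down to {4}, so cell 3 = 4. Remove 4 from cell 1, cell 2.
That leaves cell 4 = 1. Remove 1 from cell 5.
cell 1's domain is down to {3}, so cell 1 = 3.
cell 2 has just one choice, so cell 2 = 2. Strike 2 from cell 5.
cell 5's domain is down to {6}, so cell 5 = 6.

cell 1=3, cell 2=2, cell 3=4, cell 4=1, cell 5=6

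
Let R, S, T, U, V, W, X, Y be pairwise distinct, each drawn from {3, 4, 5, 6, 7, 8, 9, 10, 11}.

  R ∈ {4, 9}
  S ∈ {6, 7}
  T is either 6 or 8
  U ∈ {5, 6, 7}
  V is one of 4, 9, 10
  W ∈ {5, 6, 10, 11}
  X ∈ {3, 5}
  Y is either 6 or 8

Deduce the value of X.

3

The 2 variables T and Y are confined to {6, 8}, which locks those values in; drop them from S, U, W.
S's domain is down to {7}, so S = 7. Remove 7 from U.
That leaves U = 5. Eliminate 5 elsewhere: W, X.
So X = 3.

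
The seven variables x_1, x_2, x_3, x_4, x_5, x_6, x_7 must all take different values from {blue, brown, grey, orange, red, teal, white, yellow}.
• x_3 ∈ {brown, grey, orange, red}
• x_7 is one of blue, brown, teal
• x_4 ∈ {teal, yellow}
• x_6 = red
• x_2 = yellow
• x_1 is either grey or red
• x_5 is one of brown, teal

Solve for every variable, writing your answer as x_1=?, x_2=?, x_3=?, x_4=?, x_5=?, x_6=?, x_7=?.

x_2 has just one choice, so x_2 = yellow. Eliminate yellow elsewhere: x_4.
x_4 must be teal (only option left). Eliminate teal elsewhere: x_5, x_7.
x_5's domain is down to {brown}, so x_5 = brown. Eliminate brown elsewhere: x_3, x_7.
x_6's domain is down to {red}, so x_6 = red. Eliminate red elsewhere: x_1, x_3.
That leaves x_7 = blue.
That leaves x_1 = grey. So x_3 can't be grey.
That leaves x_3 = orange.

x_1=grey, x_2=yellow, x_3=orange, x_4=teal, x_5=brown, x_6=red, x_7=blue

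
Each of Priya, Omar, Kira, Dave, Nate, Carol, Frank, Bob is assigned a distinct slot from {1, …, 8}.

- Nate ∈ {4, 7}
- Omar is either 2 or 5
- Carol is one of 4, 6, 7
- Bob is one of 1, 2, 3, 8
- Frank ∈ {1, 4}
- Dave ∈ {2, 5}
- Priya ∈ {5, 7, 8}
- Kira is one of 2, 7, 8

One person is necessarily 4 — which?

Nate

The 8 variables together cover exactly {1, 2, 3, 4, 5, 6, 7, 8} — 8 values for 8 variables — and 3 appears only in Bob's list, so Bob = 3.
The 7 still-open variables draw from only 7 values {1, 2, 4, 5, 6, 7, 8}, so each is used; only Frank can be 1, hence Frank = 1.
The 6 still-open variables draw from only 6 values {2, 4, 5, 6, 7, 8}, so each is used; only Carol can be 6, hence Carol = 6.
The 5 still-open variables draw from only 5 values {2, 4, 5, 7, 8}, so each is used; only Nate can be 4, hence Nate = 4.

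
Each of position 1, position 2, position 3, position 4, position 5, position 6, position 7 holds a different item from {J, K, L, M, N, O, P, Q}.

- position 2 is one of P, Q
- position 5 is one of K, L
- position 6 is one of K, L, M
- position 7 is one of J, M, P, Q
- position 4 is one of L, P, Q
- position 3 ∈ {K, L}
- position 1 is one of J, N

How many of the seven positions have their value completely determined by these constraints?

Among the 7 variables, N fits only position 1 (and all 7 values in {J, K, L, M, N, P, Q} must be used), so position 1 = N.
The 6 still-open variables draw from only 6 values {J, K, L, M, P, Q}, so each is used; only position 7 can be J, hence position 7 = J.
Among the 5 still-open variables, M fits only position 6 (and all 5 values in {K, L, M, P, Q} must be used), so position 6 = M.
position 3 and position 5 share exactly the 2 values {K, L}; by pigeonhole those values go to them, so strike K, L from position 4.
Determined: position 1=N, position 6=M, position 7=J. The other positions each still have more than one consistent value. That makes 3.

3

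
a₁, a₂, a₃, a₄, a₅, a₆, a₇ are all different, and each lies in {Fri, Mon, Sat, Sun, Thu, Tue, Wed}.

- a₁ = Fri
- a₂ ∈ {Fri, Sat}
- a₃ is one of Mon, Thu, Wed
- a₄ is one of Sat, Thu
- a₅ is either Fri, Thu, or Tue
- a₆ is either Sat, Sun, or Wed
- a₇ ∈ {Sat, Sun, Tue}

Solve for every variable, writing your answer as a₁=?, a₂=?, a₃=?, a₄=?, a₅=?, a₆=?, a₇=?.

a₁=Fri, a₂=Sat, a₃=Mon, a₄=Thu, a₅=Tue, a₆=Wed, a₇=Sun

a₁ has just one choice, so a₁ = Fri. Strike Fri from a₂, a₅.
a₂'s domain is down to {Sat}, so a₂ = Sat. So a₄, a₆, a₇ can't be Sat.
a₄ has just one choice, so a₄ = Thu. Eliminate Thu elsewhere: a₃, a₅.
That leaves a₅ = Tue. Eliminate Tue elsewhere: a₇.
a₇ has just one choice, so a₇ = Sun. Remove Sun from a₆.
a₆ must be Wed (only option left). Strike Wed from a₃.
a₃ must be Mon (only option left).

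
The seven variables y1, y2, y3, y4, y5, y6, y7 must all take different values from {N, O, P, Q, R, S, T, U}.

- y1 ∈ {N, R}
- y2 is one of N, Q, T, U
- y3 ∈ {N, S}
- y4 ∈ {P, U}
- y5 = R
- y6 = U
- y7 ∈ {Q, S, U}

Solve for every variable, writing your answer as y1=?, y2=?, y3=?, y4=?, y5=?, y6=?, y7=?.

y5's domain is down to {R}, so y5 = R. Strike R from y1.
y6 must be U (only option left). Eliminate U elsewhere: y2, y4, y7.
That leaves y1 = N. Remove N from y2, y3.
y3 has just one choice, so y3 = S. Remove S from y7.
That leaves y4 = P.
That leaves y7 = Q. So y2 can't be Q.
y2's domain is down to {T}, so y2 = T.

y1=N, y2=T, y3=S, y4=P, y5=R, y6=U, y7=Q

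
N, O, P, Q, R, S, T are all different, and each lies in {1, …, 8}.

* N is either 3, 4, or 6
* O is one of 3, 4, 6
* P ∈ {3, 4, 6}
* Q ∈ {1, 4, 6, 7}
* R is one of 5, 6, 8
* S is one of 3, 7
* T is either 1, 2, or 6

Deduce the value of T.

The 3 variables N, O, P are confined to {3, 4, 6}, which locks those values in; drop them from Q, R, S, T.
S has just one choice, so S = 7. So Q can't be 7.
That leaves Q = 1. Strike 1 from T.
So T = 2.

2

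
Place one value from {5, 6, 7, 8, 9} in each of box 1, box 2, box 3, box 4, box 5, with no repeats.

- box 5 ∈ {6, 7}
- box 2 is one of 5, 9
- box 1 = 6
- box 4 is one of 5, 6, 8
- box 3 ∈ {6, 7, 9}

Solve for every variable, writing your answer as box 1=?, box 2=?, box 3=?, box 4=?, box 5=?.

box 1 must be 6 (only option left). Strike 6 from box 3, box 4, box 5.
That leaves box 5 = 7. Strike 7 from box 3.
box 3's domain is down to {9}, so box 3 = 9. So box 2 can't be 9.
box 2's domain is down to {5}, so box 2 = 5. Remove 5 from box 4.
box 4's domain is down to {8}, so box 4 = 8.

box 1=6, box 2=5, box 3=9, box 4=8, box 5=7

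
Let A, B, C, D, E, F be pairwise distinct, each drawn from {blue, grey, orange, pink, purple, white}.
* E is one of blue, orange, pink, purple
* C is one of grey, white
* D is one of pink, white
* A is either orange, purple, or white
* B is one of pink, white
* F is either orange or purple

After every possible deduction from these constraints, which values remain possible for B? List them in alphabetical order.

The 6 variables together cover exactly {blue, grey, orange, pink, purple, white} — 6 values for 6 variables — and blue appears only in E's list, so E = blue.
The 5 still-open variables draw from only 5 values {grey, orange, pink, purple, white}, so each is used; only C can be grey, hence C = grey.
The 2 variables B and D are confined to {pink, white}, which locks those values in; drop them from A.
No further eliminations apply; B can still be any of pink, white.

pink, white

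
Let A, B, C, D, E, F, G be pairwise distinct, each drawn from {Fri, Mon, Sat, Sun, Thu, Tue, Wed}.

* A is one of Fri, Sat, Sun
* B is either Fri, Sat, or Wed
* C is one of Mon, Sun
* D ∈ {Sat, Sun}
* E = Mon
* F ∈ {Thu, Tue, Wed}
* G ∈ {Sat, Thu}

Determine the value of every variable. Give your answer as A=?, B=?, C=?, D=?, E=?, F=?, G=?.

A=Fri, B=Wed, C=Sun, D=Sat, E=Mon, F=Tue, G=Thu

E's domain is down to {Mon}, so E = Mon. Remove Mon from C.
That leaves C = Sun. Strike Sun from A, D.
D has just one choice, so D = Sat. Eliminate Sat elsewhere: A, B, G.
G has just one choice, so G = Thu. Strike Thu from F.
A must be Fri (only option left). Remove Fri from B.
B's domain is down to {Wed}, so B = Wed. Eliminate Wed elsewhere: F.
That leaves F = Tue.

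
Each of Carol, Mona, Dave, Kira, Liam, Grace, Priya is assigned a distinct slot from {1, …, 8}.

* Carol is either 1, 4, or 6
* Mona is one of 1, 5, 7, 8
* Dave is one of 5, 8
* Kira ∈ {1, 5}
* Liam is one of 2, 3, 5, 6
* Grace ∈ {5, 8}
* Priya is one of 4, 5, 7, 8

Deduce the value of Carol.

The 2 variables Dave and Grace are confined to {5, 8}, which locks those values in; drop them from Mona, Kira, Liam, Priya.
Kira's domain is down to {1}, so Kira = 1. Eliminate 1 elsewhere: Carol, Mona.
Mona has just one choice, so Mona = 7. Remove 7 from Priya.
That leaves Priya = 4. So Carol can't be 4.
So Carol = 6.

6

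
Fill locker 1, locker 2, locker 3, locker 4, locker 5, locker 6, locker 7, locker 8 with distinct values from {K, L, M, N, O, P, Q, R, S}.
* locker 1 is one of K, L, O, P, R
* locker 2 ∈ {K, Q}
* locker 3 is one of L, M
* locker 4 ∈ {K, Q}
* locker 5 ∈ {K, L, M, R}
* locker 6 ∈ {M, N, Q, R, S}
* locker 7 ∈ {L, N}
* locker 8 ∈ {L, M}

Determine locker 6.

locker 2 and locker 4 share exactly the 2 values {K, Q}; by pigeonhole those values go to them, so strike K, Q from locker 1, locker 5, locker 6.
The 2 variables locker 3 and locker 8 are confined to {L, M}, which locks those values in; drop them from locker 1, locker 5, locker 6, locker 7.
locker 5's domain is down to {R}, so locker 5 = R. Remove R from locker 1, locker 6.
That leaves locker 7 = N. So locker 6 can't be N.
So locker 6 = S.

S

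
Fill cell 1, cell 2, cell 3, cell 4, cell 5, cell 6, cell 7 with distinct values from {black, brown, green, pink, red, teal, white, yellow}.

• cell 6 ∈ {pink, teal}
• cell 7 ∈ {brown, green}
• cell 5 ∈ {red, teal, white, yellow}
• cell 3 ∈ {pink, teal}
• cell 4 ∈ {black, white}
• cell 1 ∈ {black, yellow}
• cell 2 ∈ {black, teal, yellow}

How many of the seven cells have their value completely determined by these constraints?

cell 3 and cell 6 between them cover only {pink, teal} — a naked pair. Remove those values from cell 2, cell 5.
The 2 variables cell 1 and cell 2 are confined to {black, yellow}, which locks those values in; drop them from cell 4, cell 5.
cell 4's domain is down to {white}, so cell 4 = white. Remove white from cell 5.
That leaves cell 5 = red.
Determined: cell 4=white, cell 5=red. The other cells each still have more than one consistent value. That makes 2.

2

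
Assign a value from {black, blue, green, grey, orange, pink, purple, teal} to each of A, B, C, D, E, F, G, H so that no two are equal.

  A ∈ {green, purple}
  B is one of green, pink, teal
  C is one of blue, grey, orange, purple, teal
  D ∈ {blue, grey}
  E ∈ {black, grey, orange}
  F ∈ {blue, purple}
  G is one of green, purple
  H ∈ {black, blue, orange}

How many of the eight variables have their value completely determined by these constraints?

4

Among the 8 variables, pink fits only B (and all 8 values in {black, blue, green, grey, orange, pink, purple, teal} must be used), so B = pink.
Among the 7 still-open variables, teal fits only C (and all 7 values in {black, blue, green, grey, orange, purple, teal} must be used), so C = teal.
A and G between them cover only {green, purple} — a naked pair. Remove those values from F.
F has just one choice, so F = blue. Eliminate blue elsewhere: D, H.
D has just one choice, so D = grey. Remove grey from E.
Determined: B=pink, C=teal, D=grey, F=blue. The other variables each still have more than one consistent value. That makes 4.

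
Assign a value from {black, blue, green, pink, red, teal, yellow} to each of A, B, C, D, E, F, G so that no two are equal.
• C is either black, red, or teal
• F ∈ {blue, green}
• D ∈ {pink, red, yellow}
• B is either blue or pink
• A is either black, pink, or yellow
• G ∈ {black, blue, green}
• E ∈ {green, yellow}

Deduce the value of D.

red

The 7 variables together cover exactly {black, blue, green, pink, red, teal, yellow} — 7 values for 7 variables — and teal appears only in C's list, so C = teal.
The 6 still-open variables draw from only 6 values {black, blue, green, pink, red, yellow}, so each is used; only D can be red, hence D = red.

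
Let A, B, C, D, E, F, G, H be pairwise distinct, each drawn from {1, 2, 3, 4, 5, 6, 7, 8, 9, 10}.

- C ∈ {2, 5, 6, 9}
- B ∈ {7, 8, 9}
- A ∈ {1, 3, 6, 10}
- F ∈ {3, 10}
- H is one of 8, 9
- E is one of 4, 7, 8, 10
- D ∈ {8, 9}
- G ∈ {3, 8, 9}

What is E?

D and H between them cover only {8, 9} — a naked pair. Remove those values from B, C, E, G.
B's domain is down to {7}, so B = 7. Strike 7 from E.
G's domain is down to {3}, so G = 3. Strike 3 from A, F.
F must be 10 (only option left). Strike 10 from A, E.
So E = 4.

4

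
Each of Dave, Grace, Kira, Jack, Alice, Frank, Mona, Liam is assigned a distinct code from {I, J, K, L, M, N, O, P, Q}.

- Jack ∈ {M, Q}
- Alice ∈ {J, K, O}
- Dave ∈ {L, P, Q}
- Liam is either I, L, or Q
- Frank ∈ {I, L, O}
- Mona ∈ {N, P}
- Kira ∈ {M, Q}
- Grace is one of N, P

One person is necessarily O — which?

Frank

The 2 variables Grace and Mona are confined to {N, P}, which locks those values in; drop them from Dave.
Kira and Jack between them cover only {M, Q} — a naked pair. Remove those values from Dave, Liam.
That leaves Dave = L. Strike L from Frank, Liam.
Liam must be I (only option left). Eliminate I elsewhere: Frank.
So O goes to Frank.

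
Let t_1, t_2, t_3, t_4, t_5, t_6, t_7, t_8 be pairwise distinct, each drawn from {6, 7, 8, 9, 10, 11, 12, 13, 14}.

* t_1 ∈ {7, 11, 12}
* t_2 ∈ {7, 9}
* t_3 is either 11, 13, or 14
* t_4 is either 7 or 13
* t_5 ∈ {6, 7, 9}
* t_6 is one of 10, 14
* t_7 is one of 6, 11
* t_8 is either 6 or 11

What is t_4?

The 8 variables together cover exactly {6, 7, 9, 10, 11, 12, 13, 14} — 8 values for 8 variables — and 10 appears only in t_6's list, so t_6 = 10.
Among the 7 still-open variables, 12 fits only t_1 (and all 7 values in {6, 7, 9, 11, 12, 13, 14} must be used), so t_1 = 12.
Among the 6 still-open variables, 14 fits only t_3 (and all 6 values in {6, 7, 9, 11, 13, 14} must be used), so t_3 = 14.
The 5 still-open variables together cover exactly {6, 7, 9, 11, 13} — 5 values for 5 variables — and 13 appears only in t_4's list, so t_4 = 13.

13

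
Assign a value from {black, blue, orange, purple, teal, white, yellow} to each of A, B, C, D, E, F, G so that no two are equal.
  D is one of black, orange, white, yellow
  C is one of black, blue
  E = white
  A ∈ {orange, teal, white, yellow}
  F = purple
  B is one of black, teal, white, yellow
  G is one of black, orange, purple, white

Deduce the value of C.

E has just one choice, so E = white. Eliminate white elsewhere: A, B, D, G.
That leaves F = purple. Strike purple from G.
Among the 5 still-open variables, blue fits only C (and all 5 values in {black, blue, orange, teal, yellow} must be used), so C = blue.

blue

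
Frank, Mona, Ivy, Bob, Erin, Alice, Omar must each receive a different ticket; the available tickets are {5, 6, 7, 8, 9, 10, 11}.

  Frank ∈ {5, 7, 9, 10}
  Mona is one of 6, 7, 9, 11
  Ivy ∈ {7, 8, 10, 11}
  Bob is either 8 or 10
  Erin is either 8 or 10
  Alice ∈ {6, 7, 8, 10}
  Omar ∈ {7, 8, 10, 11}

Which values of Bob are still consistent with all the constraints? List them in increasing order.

Among the 7 variables, 5 fits only Frank (and all 7 values in {5, 6, 7, 8, 9, 10, 11} must be used), so Frank = 5.
Among the 6 still-open variables, 9 fits only Mona (and all 6 values in {6, 7, 8, 9, 10, 11} must be used), so Mona = 9.
The 5 still-open variables together cover exactly {6, 7, 8, 10, 11} — 5 values for 5 variables — and 6 appears only in Alice's list, so Alice = 6.
Bob and Erin share exactly the 2 values {8, 10}; by pigeonhole those values go to them, so strike 8, 10 from Ivy, Omar.
No further eliminations apply; Bob can still be any of 8, 10.

8, 10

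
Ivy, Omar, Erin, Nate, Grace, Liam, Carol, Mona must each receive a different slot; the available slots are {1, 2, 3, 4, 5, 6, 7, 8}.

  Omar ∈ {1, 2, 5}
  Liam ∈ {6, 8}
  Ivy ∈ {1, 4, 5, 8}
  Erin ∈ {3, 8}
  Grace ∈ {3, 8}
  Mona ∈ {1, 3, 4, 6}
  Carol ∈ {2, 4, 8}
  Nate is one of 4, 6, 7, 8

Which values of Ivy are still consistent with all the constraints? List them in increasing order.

1, 4, 5

Among the 8 variables, 7 fits only Nate (and all 8 values in {1, 2, 3, 4, 5, 6, 7, 8} must be used), so Nate = 7.
Erin and Grace share exactly the 2 values {3, 8}; by pigeonhole those values go to them, so strike 3, 8 from Ivy, Liam, Carol, Mona.
Liam's domain is down to {6}, so Liam = 6. Eliminate 6 elsewhere: Mona.
No further eliminations apply; Ivy can still be any of 1, 4, 5.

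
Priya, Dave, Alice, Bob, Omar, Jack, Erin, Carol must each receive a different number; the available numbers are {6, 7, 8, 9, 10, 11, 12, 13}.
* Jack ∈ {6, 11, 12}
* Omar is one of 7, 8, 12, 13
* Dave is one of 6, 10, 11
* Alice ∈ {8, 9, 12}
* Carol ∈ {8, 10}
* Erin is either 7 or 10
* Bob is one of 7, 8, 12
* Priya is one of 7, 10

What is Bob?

The 8 variables draw from only 8 values {6, 7, 8, 9, 10, 11, 12, 13}, so each is used; only Alice can be 9, hence Alice = 9.
Among the 7 still-open variables, 13 fits only Omar (and all 7 values in {6, 7, 8, 10, 11, 12, 13} must be used), so Omar = 13.
Priya and Erin between them cover only {7, 10} — a naked pair. Remove those values from Dave, Bob, Carol.
Carol's domain is down to {8}, so Carol = 8. Remove 8 from Bob.
So Bob = 12.

12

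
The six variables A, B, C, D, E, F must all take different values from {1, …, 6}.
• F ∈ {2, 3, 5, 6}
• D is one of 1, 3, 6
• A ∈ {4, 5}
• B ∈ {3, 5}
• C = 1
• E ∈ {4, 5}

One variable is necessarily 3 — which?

B

C's domain is down to {1}, so C = 1. So D can't be 1.
The 5 still-open variables draw from only 5 values {2, 3, 4, 5, 6}, so each is used; only F can be 2, hence F = 2.
The 4 still-open variables together cover exactly {3, 4, 5, 6} — 4 values for 4 variables — and 6 appears only in D's list, so D = 6.
The 3 still-open variables together cover exactly {3, 4, 5} — 3 values for 3 variables — and 3 appears only in B's list, so B = 3.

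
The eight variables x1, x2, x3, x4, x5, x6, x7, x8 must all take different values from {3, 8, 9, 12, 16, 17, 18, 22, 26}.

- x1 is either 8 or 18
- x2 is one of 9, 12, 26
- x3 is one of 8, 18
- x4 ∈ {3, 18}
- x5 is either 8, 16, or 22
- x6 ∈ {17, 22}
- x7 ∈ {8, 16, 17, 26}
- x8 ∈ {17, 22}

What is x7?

x1 and x3 between them cover only {8, 18} — a naked pair. Remove those values from x4, x5, x7.
x4 must be 3 (only option left).
The 2 variables x6 and x8 are confined to {17, 22}, which locks those values in; drop them from x5, x7.
x5 has just one choice, so x5 = 16. Remove 16 from x7.
So x7 = 26.

26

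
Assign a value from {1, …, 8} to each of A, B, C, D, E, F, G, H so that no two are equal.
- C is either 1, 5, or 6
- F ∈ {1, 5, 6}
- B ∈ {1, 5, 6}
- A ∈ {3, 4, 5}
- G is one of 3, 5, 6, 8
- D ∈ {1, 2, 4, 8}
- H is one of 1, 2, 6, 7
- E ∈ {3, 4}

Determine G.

The 8 variables draw from only 8 values {1, 2, 3, 4, 5, 6, 7, 8}, so each is used; only H can be 7, hence H = 7.
Among the 7 still-open variables, 2 fits only D (and all 7 values in {1, 2, 3, 4, 5, 6, 8} must be used), so D = 2.
The 6 still-open variables draw from only 6 values {1, 3, 4, 5, 6, 8}, so each is used; only G can be 8, hence G = 8.

8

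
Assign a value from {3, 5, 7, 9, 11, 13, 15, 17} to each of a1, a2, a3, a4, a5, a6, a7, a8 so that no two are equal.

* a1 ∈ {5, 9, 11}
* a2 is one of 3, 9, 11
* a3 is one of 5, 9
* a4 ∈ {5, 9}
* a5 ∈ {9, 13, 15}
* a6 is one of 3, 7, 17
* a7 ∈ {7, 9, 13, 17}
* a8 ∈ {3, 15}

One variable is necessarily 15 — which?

a3 and a4 share exactly the 2 values {5, 9}; by pigeonhole those values go to them, so strike 5, 9 from a1, a2, a5, a7.
a1's domain is down to {11}, so a1 = 11. Strike 11 from a2.
That leaves a2 = 3. Strike 3 from a6, a8.
So 15 goes to a8.

a8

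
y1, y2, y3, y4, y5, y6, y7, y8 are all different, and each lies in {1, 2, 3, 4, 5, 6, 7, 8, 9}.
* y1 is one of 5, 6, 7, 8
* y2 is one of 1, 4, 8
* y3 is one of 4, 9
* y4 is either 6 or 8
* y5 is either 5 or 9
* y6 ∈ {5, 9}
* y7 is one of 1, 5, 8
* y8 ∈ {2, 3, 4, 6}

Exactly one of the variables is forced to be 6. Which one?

y4

The 2 variables y5 and y6 are confined to {5, 9}, which locks those values in; drop them from y1, y3, y7.
y3's domain is down to {4}, so y3 = 4. So y2, y8 can't be 4.
The 2 variables y2 and y7 are confined to {1, 8}, which locks those values in; drop them from y1, y4.
So 6 goes to y4.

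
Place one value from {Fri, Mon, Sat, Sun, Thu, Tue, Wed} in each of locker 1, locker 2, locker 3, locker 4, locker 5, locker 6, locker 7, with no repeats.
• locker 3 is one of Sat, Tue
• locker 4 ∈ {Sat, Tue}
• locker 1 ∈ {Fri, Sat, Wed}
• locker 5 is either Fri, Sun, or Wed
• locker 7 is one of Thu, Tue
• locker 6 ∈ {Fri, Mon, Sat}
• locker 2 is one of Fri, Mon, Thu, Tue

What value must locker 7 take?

The 7 variables together cover exactly {Fri, Mon, Sat, Sun, Thu, Tue, Wed} — 7 values for 7 variables — and Sun appears only in locker 5's list, so locker 5 = Sun.
Among the 6 still-open variables, Wed fits only locker 1 (and all 6 values in {Fri, Mon, Sat, Thu, Tue, Wed} must be used), so locker 1 = Wed.
The 2 variables locker 3 and locker 4 are confined to {Sat, Tue}, which locks those values in; drop them from locker 2, locker 6, locker 7.
So locker 7 = Thu.

Thu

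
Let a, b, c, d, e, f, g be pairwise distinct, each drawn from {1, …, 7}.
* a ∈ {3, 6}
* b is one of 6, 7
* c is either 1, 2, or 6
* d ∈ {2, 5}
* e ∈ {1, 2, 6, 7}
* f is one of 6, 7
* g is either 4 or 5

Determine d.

The 7 variables draw from only 7 values {1, 2, 3, 4, 5, 6, 7}, so each is used; only a can be 3, hence a = 3.
The 6 still-open variables draw from only 6 values {1, 2, 4, 5, 6, 7}, so each is used; only g can be 4, hence g = 4.
Among the 5 still-open variables, 5 fits only d (and all 5 values in {1, 2, 5, 6, 7} must be used), so d = 5.

5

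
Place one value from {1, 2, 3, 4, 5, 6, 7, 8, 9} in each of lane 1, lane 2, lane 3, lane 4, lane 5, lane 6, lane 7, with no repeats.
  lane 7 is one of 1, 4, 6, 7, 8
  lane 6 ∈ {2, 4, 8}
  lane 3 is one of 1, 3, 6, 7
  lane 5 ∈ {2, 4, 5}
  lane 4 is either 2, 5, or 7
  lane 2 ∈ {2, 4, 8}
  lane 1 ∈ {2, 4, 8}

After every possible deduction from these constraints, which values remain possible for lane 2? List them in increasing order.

2, 4, 8

lane 1, lane 2, lane 6 between them cover only {2, 4, 8} — a naked triple. Remove those values from lane 4, lane 5, lane 7.
lane 5 must be 5 (only option left). Eliminate 5 elsewhere: lane 4.
lane 4 must be 7 (only option left). Eliminate 7 elsewhere: lane 3, lane 7.
No further eliminations apply; lane 2 can still be any of 2, 4, 8.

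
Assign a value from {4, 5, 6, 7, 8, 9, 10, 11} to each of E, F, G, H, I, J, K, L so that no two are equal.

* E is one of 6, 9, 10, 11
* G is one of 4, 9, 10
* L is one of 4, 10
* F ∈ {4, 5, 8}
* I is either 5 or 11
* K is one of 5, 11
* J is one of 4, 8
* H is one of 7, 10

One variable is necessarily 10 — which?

L

The 8 variables together cover exactly {4, 5, 6, 7, 8, 9, 10, 11} — 8 values for 8 variables — and 6 appears only in E's list, so E = 6.
The 7 still-open variables draw from only 7 values {4, 5, 7, 8, 9, 10, 11}, so each is used; only H can be 7, hence H = 7.
Among the 6 still-open variables, 9 fits only G (and all 6 values in {4, 5, 8, 9, 10, 11} must be used), so G = 9.
The 5 still-open variables together cover exactly {4, 5, 8, 10, 11} — 5 values for 5 variables — and 10 appears only in L's list, so L = 10.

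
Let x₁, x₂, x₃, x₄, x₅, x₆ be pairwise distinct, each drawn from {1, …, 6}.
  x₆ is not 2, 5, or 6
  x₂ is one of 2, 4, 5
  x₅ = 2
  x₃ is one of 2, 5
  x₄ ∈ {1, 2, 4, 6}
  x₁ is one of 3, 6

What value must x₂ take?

x₅'s domain is down to {2}, so x₅ = 2. Eliminate 2 elsewhere: x₂, x₃, x₄.
x₃ must be 5 (only option left). Remove 5 from x₂.
So x₂ = 4.

4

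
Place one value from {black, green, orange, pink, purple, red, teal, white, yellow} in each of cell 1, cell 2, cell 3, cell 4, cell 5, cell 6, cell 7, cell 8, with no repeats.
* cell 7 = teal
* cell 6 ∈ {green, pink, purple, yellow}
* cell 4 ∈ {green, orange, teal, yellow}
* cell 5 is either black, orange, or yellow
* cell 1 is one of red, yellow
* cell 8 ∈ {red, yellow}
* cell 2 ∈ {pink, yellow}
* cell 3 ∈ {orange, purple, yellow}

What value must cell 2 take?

cell 7's domain is down to {teal}, so cell 7 = teal. So cell 4 can't be teal.
The 7 still-open variables draw from only 7 values {black, green, orange, pink, purple, red, yellow}, so each is used; only cell 5 can be black, hence cell 5 = black.
cell 1 and cell 8 share exactly the 2 values {red, yellow}; by pigeonhole those values go to them, so strike red, yellow from cell 2, cell 3, cell 4, cell 6.
So cell 2 = pink.

pink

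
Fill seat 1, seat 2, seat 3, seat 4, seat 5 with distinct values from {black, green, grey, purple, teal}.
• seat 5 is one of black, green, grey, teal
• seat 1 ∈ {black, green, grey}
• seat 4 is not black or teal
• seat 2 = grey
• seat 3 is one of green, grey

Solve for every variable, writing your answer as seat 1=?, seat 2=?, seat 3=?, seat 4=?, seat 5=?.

seat 2 must be grey (only option left). Remove grey from seat 1, seat 3, seat 4, seat 5.
seat 3 has just one choice, so seat 3 = green. Remove green from seat 1, seat 4, seat 5.
That leaves seat 4 = purple.
seat 1 must be black (only option left). Eliminate black elsewhere: seat 5.
seat 5 has just one choice, so seat 5 = teal.

seat 1=black, seat 2=grey, seat 3=green, seat 4=purple, seat 5=teal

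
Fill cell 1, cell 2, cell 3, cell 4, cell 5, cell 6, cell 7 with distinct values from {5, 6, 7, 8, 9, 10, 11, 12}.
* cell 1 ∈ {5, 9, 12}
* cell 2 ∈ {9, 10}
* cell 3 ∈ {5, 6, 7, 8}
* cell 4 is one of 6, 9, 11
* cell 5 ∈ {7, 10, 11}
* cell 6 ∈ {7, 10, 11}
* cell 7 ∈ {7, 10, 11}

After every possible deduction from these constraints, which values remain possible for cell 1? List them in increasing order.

5, 12

cell 5, cell 6, cell 7 between them cover only {7, 10, 11} — a naked triple. Remove those values from cell 2, cell 3, cell 4.
That leaves cell 2 = 9. Eliminate 9 elsewhere: cell 1, cell 4.
cell 4 has just one choice, so cell 4 = 6. Strike 6 from cell 3.
No further eliminations apply; cell 1 can still be any of 5, 12.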